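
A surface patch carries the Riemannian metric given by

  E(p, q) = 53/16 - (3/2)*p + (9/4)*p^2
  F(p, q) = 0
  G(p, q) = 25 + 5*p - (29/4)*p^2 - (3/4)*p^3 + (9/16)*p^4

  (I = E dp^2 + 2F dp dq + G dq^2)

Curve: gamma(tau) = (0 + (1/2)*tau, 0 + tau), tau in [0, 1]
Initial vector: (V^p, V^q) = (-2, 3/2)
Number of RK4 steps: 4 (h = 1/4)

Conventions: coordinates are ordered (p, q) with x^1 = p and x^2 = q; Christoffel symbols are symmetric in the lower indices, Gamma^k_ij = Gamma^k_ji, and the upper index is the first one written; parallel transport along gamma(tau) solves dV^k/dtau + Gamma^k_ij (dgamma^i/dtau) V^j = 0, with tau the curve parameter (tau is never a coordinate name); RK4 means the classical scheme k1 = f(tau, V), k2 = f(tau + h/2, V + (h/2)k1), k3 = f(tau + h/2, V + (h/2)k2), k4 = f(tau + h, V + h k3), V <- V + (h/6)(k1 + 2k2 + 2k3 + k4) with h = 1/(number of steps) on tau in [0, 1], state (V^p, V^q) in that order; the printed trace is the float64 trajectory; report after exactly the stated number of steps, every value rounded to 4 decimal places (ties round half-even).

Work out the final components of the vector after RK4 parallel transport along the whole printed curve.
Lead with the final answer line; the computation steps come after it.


Answer: V^p = -1.7587, V^q = 1.5279

gamma'(tau) = (1/2, 1); f(tau, V)^k = -Gamma^k_ij(gamma(tau)) gamma'^i(tau) V^j; h = 1/4; intermediate values shown to 6 dp
curve data and Christoffel symbols at the stage parameters:
  tau = 0.000000: gamma = (0.000000, 0.000000), gamma' = (0.500000, 1.000000); Gamma_ppp = -0.226415, Gamma_ppq = 0.000000, Gamma_pqq = -0.754717, Gamma_qpp = 0.000000, Gamma_qpq = 0.100000, Gamma_qqq = 0.000000
  tau = 0.125000: gamma = (0.062500, 0.125000), gamma' = (0.500000, 1.000000); Gamma_ppp = -0.188805, Gamma_ppq = 0.000000, Gamma_pqq = -0.632914, Gamma_qpp = 0.000000, Gamma_qpq = 0.080792, Gamma_qqq = 0.000000
  tau = 0.250000: gamma = (0.125000, 0.250000), gamma' = (0.500000, 1.000000); Gamma_ppp = -0.148331, Gamma_ppq = 0.000000, Gamma_pqq = -0.499459, Gamma_qpp = 0.000000, Gamma_qpq = 0.061872, Gamma_qqq = 0.000000
  tau = 0.375000: gamma = (0.187500, 0.375000), gamma' = (0.500000, 1.000000); Gamma_ppp = -0.105495, Gamma_ppq = 0.000000, Gamma_pqq = -0.356387, Gamma_qpp = 0.000000, Gamma_qpq = 0.043168, Gamma_qqq = 0.000000
  tau = 0.500000: gamma = (0.250000, 0.500000), gamma' = (0.500000, 1.000000); Gamma_ppp = -0.060914, Gamma_ppq = 0.000000, Gamma_pqq = -0.206218, Gamma_qpp = 0.000000, Gamma_qpq = 0.024615, Gamma_qqq = 0.000000
  tau = 0.625000: gamma = (0.312500, 0.625000), gamma' = (0.500000, 1.000000); Gamma_ppp = -0.015301, Gamma_ppq = 0.000000, Gamma_pqq = -0.051851, Gamma_qpp = 0.000000, Gamma_qpq = 0.006148, Gamma_qqq = 0.000000
  tau = 0.750000: gamma = (0.375000, 0.750000), gamma' = (0.500000, 1.000000); Gamma_ppp = 0.030573, Gamma_ppq = 0.000000, Gamma_pqq = 0.103583, Gamma_qpp = 0.000000, Gamma_qpq = -0.012298, Gamma_qqq = 0.000000
  tau = 0.875000: gamma = (0.437500, 0.875000), gamma' = (0.500000, 1.000000); Gamma_ppp = 0.075925, Gamma_ppq = 0.000000, Gamma_pqq = 0.256891, Gamma_qpp = 0.000000, Gamma_qpq = -0.030787, Gamma_qqq = 0.000000
  tau = 1.000000: gamma = (0.500000, 1.000000), gamma' = (0.500000, 1.000000); Gamma_ppp = 0.120000, Gamma_ppq = 0.000000, Gamma_pqq = 0.405000, Gamma_qpp = 0.000000, Gamma_qpq = -0.049383, Gamma_qqq = 0.000000
step 0: V^p = -2.0000, V^q = 1.5000
step 1: k1 = (0.905660, 0.125000), k2 = (0.781143, 0.091213), k3 = (0.777000, 0.092641), k4 = (0.626832, 0.064604); V <- V + (h/6)(k1 + 2k2 + 2k3 + k4): V^p = -1.8063, V^q = 1.5232
step 2: k1 = (0.626821, 0.064637), k2 = (0.454592, 0.041541), k3 = (0.452427, 0.042532), k4 = (0.264739, 0.022800); V <- V + (h/6)(k1 + 2k2 + 2k3 + k4): V^p = -1.6936, V^q = 1.5339
step 3: k1 = (0.264731, 0.022809), k2 = (0.066977, 0.005485), k3 = (0.066675, 0.005643), k4 = (-0.133395, -0.011182); V <- V + (h/6)(k1 + 2k2 + 2k3 + k4): V^p = -1.6770, V^q = 1.5353
step 4: k1 = (-0.133394, -0.011183), k2 = (-0.329746, -0.028530), k3 = (-0.328257, -0.029319), k4 = (-0.513280, -0.049138); V <- V + (h/6)(k1 + 2k2 + 2k3 + k4): V^p = -1.7587, V^q = 1.5279


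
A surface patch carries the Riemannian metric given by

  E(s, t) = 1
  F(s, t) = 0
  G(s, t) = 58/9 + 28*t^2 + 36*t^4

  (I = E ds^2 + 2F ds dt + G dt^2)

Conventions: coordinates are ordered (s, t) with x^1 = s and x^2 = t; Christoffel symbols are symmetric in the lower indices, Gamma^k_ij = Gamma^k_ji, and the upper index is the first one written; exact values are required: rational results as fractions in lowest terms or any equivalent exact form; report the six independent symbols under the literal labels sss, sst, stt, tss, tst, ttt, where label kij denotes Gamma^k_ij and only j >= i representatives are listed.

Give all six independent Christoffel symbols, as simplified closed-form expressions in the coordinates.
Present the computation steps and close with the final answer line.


E = 1; F = 0; G = 58/9 + 28*t^2 + 36*t^4
Gamma^k_ij = (1/2) g^{kl} (d_i g_jl + d_j g_il - d_l g_ij), with g^inv = (1/(EG-F^2)) [[G, -F], [-F, E]]
first partials: E_s = 0, E_t = 0, F_s = 0, F_t = 0, G_s = 0, G_t = 56*t + 144*t^3
D = EG - F^2 = 58/9 + 28*t^2 + 36*t^4
expanded: Gamma^s_ss = (G E_s - 2F F_s + F E_t)/(2D), Gamma^s_st = (G E_t - F G_s)/(2D), Gamma^s_tt = (2G F_t - G G_s - F G_t)/(2D), Gamma^t_ss = (2E F_s - E E_t - F E_s)/(2D), Gamma^t_st = (E G_s - F E_t)/(2D), Gamma^t_tt = (E G_t - 2F F_t + F G_s)/(2D); substitute and cancel common factors

Answer: Gamma_sss = 0, Gamma_sst = 0, Gamma_stt = 0, Gamma_tss = 0, Gamma_tst = 0, Gamma_ttt = (324*t^3 + 126*t)/(162*t^4 + 126*t^2 + 29)


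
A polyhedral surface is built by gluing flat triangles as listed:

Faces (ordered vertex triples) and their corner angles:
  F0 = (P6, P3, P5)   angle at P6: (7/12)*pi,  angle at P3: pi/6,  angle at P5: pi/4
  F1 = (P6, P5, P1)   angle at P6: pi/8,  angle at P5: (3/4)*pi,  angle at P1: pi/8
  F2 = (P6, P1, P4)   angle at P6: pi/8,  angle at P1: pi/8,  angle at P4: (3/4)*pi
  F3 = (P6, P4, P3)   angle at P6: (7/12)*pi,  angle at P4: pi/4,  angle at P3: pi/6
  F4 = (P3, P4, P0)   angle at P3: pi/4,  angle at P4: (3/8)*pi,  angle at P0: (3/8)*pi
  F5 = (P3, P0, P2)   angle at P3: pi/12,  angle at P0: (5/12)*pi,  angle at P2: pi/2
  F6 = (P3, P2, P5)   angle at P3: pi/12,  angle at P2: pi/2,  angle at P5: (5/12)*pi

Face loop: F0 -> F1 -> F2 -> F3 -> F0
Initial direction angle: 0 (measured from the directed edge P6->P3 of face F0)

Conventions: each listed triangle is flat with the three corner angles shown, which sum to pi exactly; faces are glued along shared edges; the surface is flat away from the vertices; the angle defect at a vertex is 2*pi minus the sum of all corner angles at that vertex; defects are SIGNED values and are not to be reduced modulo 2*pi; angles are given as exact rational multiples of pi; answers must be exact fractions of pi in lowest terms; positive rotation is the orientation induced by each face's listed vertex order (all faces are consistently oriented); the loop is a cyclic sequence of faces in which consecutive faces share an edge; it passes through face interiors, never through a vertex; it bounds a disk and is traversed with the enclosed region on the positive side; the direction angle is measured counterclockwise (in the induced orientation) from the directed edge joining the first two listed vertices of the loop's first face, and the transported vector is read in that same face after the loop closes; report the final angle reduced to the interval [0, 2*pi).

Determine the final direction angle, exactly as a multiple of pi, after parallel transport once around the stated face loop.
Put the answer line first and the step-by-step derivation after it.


Answer: final direction angle = (7/12)*pi

enclosed vertex P6: corner angles sum to (17/12)*pi, defect = 2*pi - (17/12)*pi = (7/12)*pi
summing the enclosed defects onto the initial angle, mod 2*pi in the induced orientation:
final angle = 0 + (7/12)*pi = (7/12)*pi (mod 2*pi)


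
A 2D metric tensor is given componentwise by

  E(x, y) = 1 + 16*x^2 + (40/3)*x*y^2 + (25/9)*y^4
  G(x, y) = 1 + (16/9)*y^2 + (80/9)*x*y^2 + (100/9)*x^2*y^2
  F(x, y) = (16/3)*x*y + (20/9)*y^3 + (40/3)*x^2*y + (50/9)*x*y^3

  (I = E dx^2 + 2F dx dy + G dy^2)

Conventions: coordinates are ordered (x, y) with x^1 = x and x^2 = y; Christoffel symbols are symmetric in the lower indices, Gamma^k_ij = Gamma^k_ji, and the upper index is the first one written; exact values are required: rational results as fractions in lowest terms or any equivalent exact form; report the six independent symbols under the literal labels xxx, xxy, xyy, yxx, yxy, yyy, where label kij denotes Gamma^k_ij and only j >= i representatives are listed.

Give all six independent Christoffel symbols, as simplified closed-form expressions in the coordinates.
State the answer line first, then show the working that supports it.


Answer: Gamma_xxx = (144*x + 60*y^2)/(100*x^2*y^2 + 144*x^2 + 200*x*y^2 + 25*y^4 + 16*y^2 + 9), Gamma_xxy = (120*x*y + 50*y^3)/(100*x^2*y^2 + 144*x^2 + 200*x*y^2 + 25*y^4 + 16*y^2 + 9), Gamma_xyy = (120*x^2 + 50*x*y^2 + 48*x + 20*y^2)/(100*x^2*y^2 + 144*x^2 + 200*x*y^2 + 25*y^4 + 16*y^2 + 9), Gamma_yxx = (120*x*y + 48*y)/(100*x^2*y^2 + 144*x^2 + 200*x*y^2 + 25*y^4 + 16*y^2 + 9), Gamma_yxy = (100*x*y^2 + 40*y^2)/(100*x^2*y^2 + 144*x^2 + 200*x*y^2 + 25*y^4 + 16*y^2 + 9), Gamma_yyy = (100*x^2*y + 80*x*y + 16*y)/(100*x^2*y^2 + 144*x^2 + 200*x*y^2 + 25*y^4 + 16*y^2 + 9)

E = 1 + 16*x^2 + (40/3)*x*y^2 + (25/9)*y^4; F = (16/3)*x*y + (20/9)*y^3 + (40/3)*x^2*y + (50/9)*x*y^3; G = 1 + (16/9)*y^2 + (80/9)*x*y^2 + (100/9)*x^2*y^2
Gamma^k_ij = (1/2) g^{kl} (d_i g_jl + d_j g_il - d_l g_ij), with g^inv = (1/(EG-F^2)) [[G, -F], [-F, E]]
first partials: E_x = 32*x + (40/3)*y^2, E_y = (80/3)*x*y + (100/9)*y^3, F_x = (16/3)*y + (80/3)*x*y + (50/9)*y^3, F_y = (16/3)*x + (20/3)*y^2 + (40/3)*x^2 + (50/3)*x*y^2, G_x = (80/9)*y^2 + (200/9)*x*y^2, G_y = (32/9)*y + (160/9)*x*y + (200/9)*x^2*y
D = EG - F^2 = 1 + (16/9)*y^2 + 16*x^2 + (200/9)*x*y^2 + (25/9)*y^4 + (100/9)*x^2*y^2
expanded: Gamma^x_xx = (G E_x - 2F F_x + F E_y)/(2D), Gamma^x_xy = (G E_y - F G_x)/(2D), Gamma^x_yy = (2G F_y - G G_x - F G_y)/(2D), Gamma^y_xx = (2E F_x - E E_y - F E_x)/(2D), Gamma^y_xy = (E G_x - F E_y)/(2D), Gamma^y_yy = (E G_y - 2F F_y + F G_x)/(2D); substitute and cancel common factors


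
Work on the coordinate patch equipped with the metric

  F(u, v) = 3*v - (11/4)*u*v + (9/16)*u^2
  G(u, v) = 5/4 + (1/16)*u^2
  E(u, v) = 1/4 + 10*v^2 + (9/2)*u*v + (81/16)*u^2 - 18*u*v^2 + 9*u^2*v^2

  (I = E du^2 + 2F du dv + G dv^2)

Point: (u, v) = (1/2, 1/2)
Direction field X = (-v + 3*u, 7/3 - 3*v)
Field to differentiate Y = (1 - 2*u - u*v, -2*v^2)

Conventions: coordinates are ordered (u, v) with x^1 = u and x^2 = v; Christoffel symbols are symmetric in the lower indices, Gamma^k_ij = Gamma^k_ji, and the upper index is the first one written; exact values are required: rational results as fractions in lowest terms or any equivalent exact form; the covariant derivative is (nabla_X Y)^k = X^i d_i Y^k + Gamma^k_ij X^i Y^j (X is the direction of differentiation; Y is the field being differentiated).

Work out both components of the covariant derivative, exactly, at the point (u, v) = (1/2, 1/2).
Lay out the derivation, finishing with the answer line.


E = 221/64, F = 61/64, G = 81/64 at the point
E_u = 81/16, E_v = 11/2, F_u = -13/16, F_v = 13/8, G_u = 1/16, G_v = 0
EG - F^2 = 3545/1024;  g^inv = (1024/3545) * [[81/64, -61/64], [-61/64, 221/64]]
first-kind symbols [ij,l] = (1/2)(d_i g_jl + d_j g_il - d_l g_ij): [uu,u] = E_u/2 = 81/32, [uu,v] = F_u - E_v/2 = -57/16, [uv,u] = E_v/2 = 11/4, [uv,v] = G_u/2 = 1/32, [vv,u] = F_v - G_u/2 = 51/32, [vv,v] = G_v/2 = 0
Gamma^u_ij = (G*[ij,u] - F*[ij,v])/(EG - F^2), Gamma^v_ij = (E*[ij,v] - F*[ij,u])/(EG - F^2)
Gamma_uuu = 2703/1418, Gamma_uuv = 7067/7090, Gamma_uvv = 4131/7090, Gamma_vuu = -6027/1418, Gamma_vuv = -5147/7090, Gamma_vvv = -3111/7090
X = (1, 5/6), Y = (-1/4, -1/2) at the point

Answer: (nabla_X Y)^u = -738839/170160, (nabla_X Y)^v = 5273/56720


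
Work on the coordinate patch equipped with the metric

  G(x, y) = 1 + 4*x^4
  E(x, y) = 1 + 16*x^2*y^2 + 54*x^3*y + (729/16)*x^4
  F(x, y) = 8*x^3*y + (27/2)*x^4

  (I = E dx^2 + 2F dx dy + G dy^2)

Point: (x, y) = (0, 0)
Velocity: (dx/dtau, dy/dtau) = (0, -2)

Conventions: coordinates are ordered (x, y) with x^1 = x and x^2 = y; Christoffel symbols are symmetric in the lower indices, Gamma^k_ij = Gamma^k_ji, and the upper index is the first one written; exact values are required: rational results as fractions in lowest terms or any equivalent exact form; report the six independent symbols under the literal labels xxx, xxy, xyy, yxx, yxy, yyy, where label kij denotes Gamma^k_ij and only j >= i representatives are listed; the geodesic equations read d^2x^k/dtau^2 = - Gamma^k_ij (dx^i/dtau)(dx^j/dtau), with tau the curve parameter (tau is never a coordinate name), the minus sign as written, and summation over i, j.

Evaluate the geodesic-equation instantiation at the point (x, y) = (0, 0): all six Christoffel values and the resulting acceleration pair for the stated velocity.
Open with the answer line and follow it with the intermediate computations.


Answer: Gamma_xxx = 0, Gamma_xxy = 0, Gamma_xyy = 0, Gamma_yxx = 0, Gamma_yxy = 0, Gamma_yyy = 0; accelerations (d^2x/dtau^2, d^2y/dtau^2) = (0, 0)

E = 1, F = 0, G = 1 at the point
E_x = 0, E_y = 0, F_x = 0, F_y = 0, G_x = 0, G_y = 0
EG - F^2 = 1;  g^inv = (1) * [[1, 0], [0, 1]]
first-kind symbols [ij,l] = (1/2)(d_i g_jl + d_j g_il - d_l g_ij): [xx,x] = E_x/2 = 0, [xx,y] = F_x - E_y/2 = 0, [xy,x] = E_y/2 = 0, [xy,y] = G_x/2 = 0, [yy,x] = F_y - G_x/2 = 0, [yy,y] = G_y/2 = 0
Gamma^x_ij = (G*[ij,x] - F*[ij,y])/(EG - F^2), Gamma^y_ij = (E*[ij,y] - F*[ij,x])/(EG - F^2)
Gamma_xxx = 0, Gamma_xxy = 0, Gamma_xyy = 0, Gamma_yxx = 0, Gamma_yxy = 0, Gamma_yyy = 0
d^2x/dtau^2 = -(Gamma_xxx*(0)^2 + 2*Gamma_xxy*(0)*(-2) + Gamma_xyy*(-2)^2) = 0
d^2y/dtau^2 = -(Gamma_yxx*(0)^2 + 2*Gamma_yxy*(0)*(-2) + Gamma_yyy*(-2)^2) = 0


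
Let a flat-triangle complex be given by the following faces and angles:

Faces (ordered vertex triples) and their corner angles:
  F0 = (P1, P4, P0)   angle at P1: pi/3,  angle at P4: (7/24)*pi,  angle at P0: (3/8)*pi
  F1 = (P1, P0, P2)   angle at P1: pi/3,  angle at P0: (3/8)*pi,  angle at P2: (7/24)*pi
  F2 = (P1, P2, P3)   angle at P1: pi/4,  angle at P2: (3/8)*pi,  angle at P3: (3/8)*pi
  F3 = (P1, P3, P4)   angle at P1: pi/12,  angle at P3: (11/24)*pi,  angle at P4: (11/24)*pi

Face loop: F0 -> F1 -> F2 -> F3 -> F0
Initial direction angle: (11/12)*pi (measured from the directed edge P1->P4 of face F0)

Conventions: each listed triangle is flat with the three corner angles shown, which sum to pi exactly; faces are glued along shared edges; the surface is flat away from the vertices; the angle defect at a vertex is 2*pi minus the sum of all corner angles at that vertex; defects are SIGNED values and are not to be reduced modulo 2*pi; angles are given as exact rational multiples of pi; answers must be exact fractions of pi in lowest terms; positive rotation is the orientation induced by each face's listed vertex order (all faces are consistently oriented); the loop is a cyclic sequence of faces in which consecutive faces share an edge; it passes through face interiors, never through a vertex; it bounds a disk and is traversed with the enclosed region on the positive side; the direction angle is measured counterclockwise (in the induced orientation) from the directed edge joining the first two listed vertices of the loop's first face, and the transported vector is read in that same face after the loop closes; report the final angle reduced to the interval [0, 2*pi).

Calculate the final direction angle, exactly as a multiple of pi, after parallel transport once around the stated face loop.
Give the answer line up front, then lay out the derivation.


Answer: final direction angle = (23/12)*pi

enclosed vertex P1: corner angles sum to pi, defect = 2*pi - pi = pi
the final direction is the initial angle plus the enclosed defects, taken mod 2*pi in the induced orientation
final angle = (11/12)*pi + pi = (23/12)*pi (mod 2*pi)


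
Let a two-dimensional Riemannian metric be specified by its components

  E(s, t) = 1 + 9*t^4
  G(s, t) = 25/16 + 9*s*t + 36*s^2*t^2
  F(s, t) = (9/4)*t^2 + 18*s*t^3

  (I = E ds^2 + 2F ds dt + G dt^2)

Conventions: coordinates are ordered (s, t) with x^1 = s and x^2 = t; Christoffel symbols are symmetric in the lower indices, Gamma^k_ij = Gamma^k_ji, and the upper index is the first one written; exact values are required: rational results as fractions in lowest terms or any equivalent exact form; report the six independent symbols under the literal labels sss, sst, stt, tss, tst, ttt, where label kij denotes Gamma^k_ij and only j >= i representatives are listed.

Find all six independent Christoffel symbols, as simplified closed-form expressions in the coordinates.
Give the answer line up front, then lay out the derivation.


Answer: Gamma_sss = 0, Gamma_sst = 288*t^3/(576*s^2*t^2 + 144*s*t + 144*t^4 + 25), Gamma_stt = 288*s*t^2/(576*s^2*t^2 + 144*s*t + 144*t^4 + 25), Gamma_tss = 0, Gamma_tst = (576*s*t^2 + 72*t)/(576*s^2*t^2 + 144*s*t + 144*t^4 + 25), Gamma_ttt = (576*s^2*t + 72*s)/(576*s^2*t^2 + 144*s*t + 144*t^4 + 25)

E = 1 + 9*t^4; F = (9/4)*t^2 + 18*s*t^3; G = 25/16 + 9*s*t + 36*s^2*t^2
Gamma^k_ij = (1/2) g^{kl} (d_i g_jl + d_j g_il - d_l g_ij), with g^inv = (1/(EG-F^2)) [[G, -F], [-F, E]]
first partials: E_s = 0, E_t = 36*t^3, F_s = 18*t^3, F_t = (9/2)*t + 54*s*t^2, G_s = 9*t + 72*s*t^2, G_t = 9*s + 72*s^2*t
D = EG - F^2 = 25/16 + 9*s*t + 9*t^4 + 36*s^2*t^2
expanded: Gamma^s_ss = (G E_s - 2F F_s + F E_t)/(2D), Gamma^s_st = (G E_t - F G_s)/(2D), Gamma^s_tt = (2G F_t - G G_s - F G_t)/(2D), Gamma^t_ss = (2E F_s - E E_t - F E_s)/(2D), Gamma^t_st = (E G_s - F E_t)/(2D), Gamma^t_tt = (E G_t - 2F F_t + F G_s)/(2D); substitute and cancel common factors


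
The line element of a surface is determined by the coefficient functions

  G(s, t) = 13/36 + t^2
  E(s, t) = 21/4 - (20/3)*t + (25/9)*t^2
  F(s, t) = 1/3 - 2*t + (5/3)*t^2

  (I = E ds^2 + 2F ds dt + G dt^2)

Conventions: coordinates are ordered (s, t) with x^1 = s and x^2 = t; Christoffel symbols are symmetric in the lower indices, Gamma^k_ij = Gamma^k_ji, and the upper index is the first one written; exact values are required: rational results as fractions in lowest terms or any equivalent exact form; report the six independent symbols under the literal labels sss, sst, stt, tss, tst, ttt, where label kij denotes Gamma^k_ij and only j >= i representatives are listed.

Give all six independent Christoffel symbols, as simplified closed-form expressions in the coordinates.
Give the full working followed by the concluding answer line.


E = 21/4 - (20/3)*t + (25/9)*t^2; F = 1/3 - 2*t + (5/3)*t^2; G = 13/36 + t^2
Gamma^k_ij = (1/2) g^{kl} (d_i g_jl + d_j g_il - d_l g_ij), with g^inv = (1/(EG-F^2)) [[G, -F], [-F, E]]
first partials: E_s = 0, E_t = -20/3 + (50/9)*t, F_s = 0, F_t = -2 + (10/3)*t, G_s = 0, G_t = 2*t
D = EG - F^2 = 257/144 - (29/27)*t + (185/162)*t^2
expanded: Gamma^s_ss = (G E_s - 2F F_s + F E_t)/(2D), Gamma^s_st = (G E_t - F G_s)/(2D), Gamma^s_tt = (2G F_t - G G_s - F G_t)/(2D), Gamma^t_ss = (2E F_s - E E_t - F E_s)/(2D), Gamma^t_st = (E G_s - F E_t)/(2D), Gamma^t_tt = (E G_t - 2F F_t + F G_s)/(2D); substitute and cancel common factors

Answer: Gamma_sss = (6000*t^3 - 14400*t^2 + 9840*t - 1440)/(1480*t^2 - 1392*t + 2313), Gamma_sst = (3600*t^3 - 4320*t^2 + 1300*t - 1560)/(1480*t^2 - 1392*t + 2313), Gamma_stt = (2160*t^3 + 1128*t - 936)/(1480*t^2 - 1392*t + 2313), Gamma_tss = (-10000*t^3 + 36000*t^2 - 47700*t + 22680)/(1480*t^2 - 1392*t + 2313), Gamma_tst = (-6000*t^3 + 14400*t^2 - 9840*t + 1440)/(1480*t^2 - 1392*t + 2313), Gamma_ttt = (-3600*t^3 + 4320*t^2 + 180*t + 864)/(1480*t^2 - 1392*t + 2313)


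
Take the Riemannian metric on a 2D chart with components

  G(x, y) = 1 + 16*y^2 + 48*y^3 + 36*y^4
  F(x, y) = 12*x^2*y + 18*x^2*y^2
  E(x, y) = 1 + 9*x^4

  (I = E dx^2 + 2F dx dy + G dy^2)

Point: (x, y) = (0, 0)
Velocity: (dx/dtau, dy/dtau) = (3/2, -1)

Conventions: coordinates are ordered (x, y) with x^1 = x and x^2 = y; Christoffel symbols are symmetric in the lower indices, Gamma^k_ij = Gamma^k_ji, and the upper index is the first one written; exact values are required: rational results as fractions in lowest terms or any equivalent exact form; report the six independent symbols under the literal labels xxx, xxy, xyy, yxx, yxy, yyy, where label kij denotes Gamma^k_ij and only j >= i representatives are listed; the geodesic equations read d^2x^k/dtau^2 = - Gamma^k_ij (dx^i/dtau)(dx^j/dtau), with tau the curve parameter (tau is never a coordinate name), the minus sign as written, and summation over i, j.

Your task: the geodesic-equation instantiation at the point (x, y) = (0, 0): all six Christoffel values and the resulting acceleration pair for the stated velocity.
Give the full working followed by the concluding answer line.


E = 1, F = 0, G = 1 at the point
E_x = 0, E_y = 0, F_x = 0, F_y = 0, G_x = 0, G_y = 0
EG - F^2 = 1;  g^inv = (1) * [[1, 0], [0, 1]]
first-kind symbols [ij,l] = (1/2)(d_i g_jl + d_j g_il - d_l g_ij): [xx,x] = E_x/2 = 0, [xx,y] = F_x - E_y/2 = 0, [xy,x] = E_y/2 = 0, [xy,y] = G_x/2 = 0, [yy,x] = F_y - G_x/2 = 0, [yy,y] = G_y/2 = 0
Gamma^x_ij = (G*[ij,x] - F*[ij,y])/(EG - F^2), Gamma^y_ij = (E*[ij,y] - F*[ij,x])/(EG - F^2)
Gamma_xxx = 0, Gamma_xxy = 0, Gamma_xyy = 0, Gamma_yxx = 0, Gamma_yxy = 0, Gamma_yyy = 0
d^2x/dtau^2 = -(Gamma_xxx*(3/2)^2 + 2*Gamma_xxy*(3/2)*(-1) + Gamma_xyy*(-1)^2) = 0
d^2y/dtau^2 = -(Gamma_yxx*(3/2)^2 + 2*Gamma_yxy*(3/2)*(-1) + Gamma_yyy*(-1)^2) = 0

Answer: Gamma_xxx = 0, Gamma_xxy = 0, Gamma_xyy = 0, Gamma_yxx = 0, Gamma_yxy = 0, Gamma_yyy = 0; accelerations (d^2x/dtau^2, d^2y/dtau^2) = (0, 0)


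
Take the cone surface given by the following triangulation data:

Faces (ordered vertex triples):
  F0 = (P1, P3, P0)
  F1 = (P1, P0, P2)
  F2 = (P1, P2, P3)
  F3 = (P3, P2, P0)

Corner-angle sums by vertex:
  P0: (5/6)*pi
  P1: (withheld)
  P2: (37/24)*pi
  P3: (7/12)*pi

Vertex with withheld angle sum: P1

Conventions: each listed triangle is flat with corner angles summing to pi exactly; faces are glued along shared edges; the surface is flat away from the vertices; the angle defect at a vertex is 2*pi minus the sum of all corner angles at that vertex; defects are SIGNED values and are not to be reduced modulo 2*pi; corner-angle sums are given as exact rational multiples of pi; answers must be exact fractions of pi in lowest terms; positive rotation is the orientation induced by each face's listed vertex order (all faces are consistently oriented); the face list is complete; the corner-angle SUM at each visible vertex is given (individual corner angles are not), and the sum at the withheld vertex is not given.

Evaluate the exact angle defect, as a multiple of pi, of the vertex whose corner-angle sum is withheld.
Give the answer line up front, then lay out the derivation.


Answer: defect(P1) = (23/24)*pi

V = 4, E = 6, F = 4; chi = V - E + F = 2
Gauss-Bonnet: total defect = 2*pi*chi = 4*pi; visible defects sum to (73/24)*pi


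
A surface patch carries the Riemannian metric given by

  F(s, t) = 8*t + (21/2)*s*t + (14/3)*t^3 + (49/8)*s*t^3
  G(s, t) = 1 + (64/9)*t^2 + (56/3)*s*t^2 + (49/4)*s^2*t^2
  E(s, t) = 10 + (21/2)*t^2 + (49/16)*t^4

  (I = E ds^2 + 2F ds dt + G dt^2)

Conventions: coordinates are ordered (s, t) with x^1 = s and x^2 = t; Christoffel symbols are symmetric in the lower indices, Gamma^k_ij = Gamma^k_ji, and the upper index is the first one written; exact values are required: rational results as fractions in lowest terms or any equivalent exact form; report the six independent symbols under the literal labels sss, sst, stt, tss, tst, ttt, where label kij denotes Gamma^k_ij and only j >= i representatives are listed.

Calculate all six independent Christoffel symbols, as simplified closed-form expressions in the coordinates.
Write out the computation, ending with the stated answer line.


E = 10 + (21/2)*t^2 + (49/16)*t^4; F = 8*t + (21/2)*s*t + (14/3)*t^3 + (49/8)*s*t^3; G = 1 + (64/9)*t^2 + (56/3)*s*t^2 + (49/4)*s^2*t^2
Gamma^k_ij = (1/2) g^{kl} (d_i g_jl + d_j g_il - d_l g_ij), with g^inv = (1/(EG-F^2)) [[G, -F], [-F, E]]
first partials: E_s = 0, E_t = 21*t + (49/4)*t^3, F_s = (21/2)*t + (49/8)*t^3, F_t = 8 + (21/2)*s + 14*t^2 + (147/8)*s*t^2, G_s = (56/3)*t^2 + (49/2)*s*t^2, G_t = (128/9)*t + (112/3)*s*t + (49/2)*s^2*t
D = EG - F^2 = 10 + (317/18)*t^2 + (56/3)*s*t^2 + (49/16)*t^4 + (49/4)*s^2*t^2
expanded: Gamma^s_ss = (G E_s - 2F F_s + F E_t)/(2D), Gamma^s_st = (G E_t - F G_s)/(2D), Gamma^s_tt = (2G F_t - G G_s - F G_t)/(2D), Gamma^t_ss = (2E F_s - E E_t - F E_s)/(2D), Gamma^t_st = (E G_s - F E_t)/(2D), Gamma^t_tt = (E G_t - 2F F_t + F G_s)/(2D); substitute and cancel common factors

Answer: Gamma_sss = 0, Gamma_sst = (882*t^3 + 1512*t)/(1764*s^2*t^2 + 2688*s*t^2 + 441*t^4 + 2536*t^2 + 1440), Gamma_stt = (882*s*t^2 + 1512*s + 672*t^2 + 1152)/(1764*s^2*t^2 + 2688*s*t^2 + 441*t^4 + 2536*t^2 + 1440), Gamma_tss = 0, Gamma_tst = (1764*s*t^2 + 1344*t^2)/(1764*s^2*t^2 + 2688*s*t^2 + 441*t^4 + 2536*t^2 + 1440), Gamma_ttt = (1764*s^2*t + 2688*s*t + 1024*t)/(1764*s^2*t^2 + 2688*s*t^2 + 441*t^4 + 2536*t^2 + 1440)


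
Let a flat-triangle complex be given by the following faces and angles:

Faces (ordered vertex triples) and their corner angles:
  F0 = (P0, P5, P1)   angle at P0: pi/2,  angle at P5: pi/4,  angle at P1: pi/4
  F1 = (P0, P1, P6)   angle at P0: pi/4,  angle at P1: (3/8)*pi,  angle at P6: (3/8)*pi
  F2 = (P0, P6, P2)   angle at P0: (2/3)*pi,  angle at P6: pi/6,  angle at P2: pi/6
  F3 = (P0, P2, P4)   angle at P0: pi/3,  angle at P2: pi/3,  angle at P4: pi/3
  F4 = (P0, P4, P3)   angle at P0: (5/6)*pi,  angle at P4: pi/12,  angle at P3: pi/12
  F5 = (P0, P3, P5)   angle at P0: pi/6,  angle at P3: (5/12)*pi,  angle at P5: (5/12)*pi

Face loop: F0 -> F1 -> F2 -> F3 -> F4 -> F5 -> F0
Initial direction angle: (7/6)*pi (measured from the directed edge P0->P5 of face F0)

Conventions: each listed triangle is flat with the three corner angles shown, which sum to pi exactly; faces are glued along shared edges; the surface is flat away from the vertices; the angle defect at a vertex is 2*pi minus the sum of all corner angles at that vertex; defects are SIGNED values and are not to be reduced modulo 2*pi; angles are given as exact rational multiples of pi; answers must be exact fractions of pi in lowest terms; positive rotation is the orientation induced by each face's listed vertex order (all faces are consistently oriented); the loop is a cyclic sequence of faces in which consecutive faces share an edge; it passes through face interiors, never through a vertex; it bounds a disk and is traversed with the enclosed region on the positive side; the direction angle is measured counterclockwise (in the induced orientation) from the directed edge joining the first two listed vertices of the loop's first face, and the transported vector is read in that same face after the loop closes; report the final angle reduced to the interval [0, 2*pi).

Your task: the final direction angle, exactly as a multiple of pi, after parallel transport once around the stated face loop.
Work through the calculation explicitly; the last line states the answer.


enclosed vertex P0: corner angles sum to (11/4)*pi, defect = 2*pi - (11/4)*pi = (-3/4)*pi
summing the enclosed defects onto the initial angle, mod 2*pi in the induced orientation:
final angle = (7/6)*pi - (3/4)*pi = (5/12)*pi (mod 2*pi)

Answer: final direction angle = (5/12)*pi


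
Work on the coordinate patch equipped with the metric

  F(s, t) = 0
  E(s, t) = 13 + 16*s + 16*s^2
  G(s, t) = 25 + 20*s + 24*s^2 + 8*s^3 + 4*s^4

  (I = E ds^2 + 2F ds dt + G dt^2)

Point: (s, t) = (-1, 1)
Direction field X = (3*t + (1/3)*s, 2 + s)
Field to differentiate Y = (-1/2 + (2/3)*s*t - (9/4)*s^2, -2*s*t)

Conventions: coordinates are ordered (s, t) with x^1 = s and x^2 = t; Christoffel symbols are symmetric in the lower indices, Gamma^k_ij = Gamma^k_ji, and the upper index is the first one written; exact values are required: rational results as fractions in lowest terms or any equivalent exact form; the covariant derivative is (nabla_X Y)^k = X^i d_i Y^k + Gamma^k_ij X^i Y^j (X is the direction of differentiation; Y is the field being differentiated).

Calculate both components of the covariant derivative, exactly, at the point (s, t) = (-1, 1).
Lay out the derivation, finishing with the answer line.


E = 13, F = 0, G = 25 at the point
E_s = -16, E_t = 0, F_s = 0, F_t = 0, G_s = -20, G_t = 0
EG - F^2 = 325;  g^inv = (1/325) * [[25, 0], [0, 13]]
first-kind symbols [ij,l] = (1/2)(d_i g_jl + d_j g_il - d_l g_ij): [ss,s] = E_s/2 = -8, [ss,t] = F_s - E_t/2 = 0, [st,s] = E_t/2 = 0, [st,t] = G_s/2 = -10, [tt,s] = F_t - G_s/2 = 10, [tt,t] = G_t/2 = 0
Gamma^s_ij = (G*[ij,s] - F*[ij,t])/(EG - F^2), Gamma^t_ij = (E*[ij,t] - F*[ij,s])/(EG - F^2)
Gamma_sss = -8/13, Gamma_sst = 0, Gamma_stt = 10/13, Gamma_tss = 0, Gamma_tst = -2/5, Gamma_ttt = 0
X = (8/3, 1), Y = (-41/12, 2) at the point

Answer: (nabla_X Y)^s = 790/39, (nabla_X Y)^t = -41/10


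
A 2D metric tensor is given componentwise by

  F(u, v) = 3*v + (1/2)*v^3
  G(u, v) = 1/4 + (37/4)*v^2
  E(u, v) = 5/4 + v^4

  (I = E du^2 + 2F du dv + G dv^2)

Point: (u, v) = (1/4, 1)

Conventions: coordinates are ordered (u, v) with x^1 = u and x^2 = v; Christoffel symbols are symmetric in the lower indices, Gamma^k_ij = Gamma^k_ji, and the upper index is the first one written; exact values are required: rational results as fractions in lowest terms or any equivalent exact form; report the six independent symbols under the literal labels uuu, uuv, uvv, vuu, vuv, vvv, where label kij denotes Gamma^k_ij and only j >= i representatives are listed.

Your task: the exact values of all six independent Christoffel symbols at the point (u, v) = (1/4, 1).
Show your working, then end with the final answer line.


E = 9/4, F = 7/2, G = 19/2 at the point
E_u = 0, E_v = 4, F_u = 0, F_v = 9/2, G_u = 0, G_v = 37/2
EG - F^2 = 73/8;  g^inv = (8/73) * [[19/2, -7/2], [-7/2, 9/4]]
first-kind symbols [ij,l] = (1/2)(d_i g_jl + d_j g_il - d_l g_ij): [uu,u] = E_u/2 = 0, [uu,v] = F_u - E_v/2 = -2, [uv,u] = E_v/2 = 2, [uv,v] = G_u/2 = 0, [vv,u] = F_v - G_u/2 = 9/2, [vv,v] = G_v/2 = 37/4
Gamma^u_ij = (G*[ij,u] - F*[ij,v])/(EG - F^2), Gamma^v_ij = (E*[ij,v] - F*[ij,u])/(EG - F^2)

Answer: Gamma_uuu = 56/73, Gamma_uuv = 152/73, Gamma_uvv = 83/73, Gamma_vuu = -36/73, Gamma_vuv = -56/73, Gamma_vvv = 81/146


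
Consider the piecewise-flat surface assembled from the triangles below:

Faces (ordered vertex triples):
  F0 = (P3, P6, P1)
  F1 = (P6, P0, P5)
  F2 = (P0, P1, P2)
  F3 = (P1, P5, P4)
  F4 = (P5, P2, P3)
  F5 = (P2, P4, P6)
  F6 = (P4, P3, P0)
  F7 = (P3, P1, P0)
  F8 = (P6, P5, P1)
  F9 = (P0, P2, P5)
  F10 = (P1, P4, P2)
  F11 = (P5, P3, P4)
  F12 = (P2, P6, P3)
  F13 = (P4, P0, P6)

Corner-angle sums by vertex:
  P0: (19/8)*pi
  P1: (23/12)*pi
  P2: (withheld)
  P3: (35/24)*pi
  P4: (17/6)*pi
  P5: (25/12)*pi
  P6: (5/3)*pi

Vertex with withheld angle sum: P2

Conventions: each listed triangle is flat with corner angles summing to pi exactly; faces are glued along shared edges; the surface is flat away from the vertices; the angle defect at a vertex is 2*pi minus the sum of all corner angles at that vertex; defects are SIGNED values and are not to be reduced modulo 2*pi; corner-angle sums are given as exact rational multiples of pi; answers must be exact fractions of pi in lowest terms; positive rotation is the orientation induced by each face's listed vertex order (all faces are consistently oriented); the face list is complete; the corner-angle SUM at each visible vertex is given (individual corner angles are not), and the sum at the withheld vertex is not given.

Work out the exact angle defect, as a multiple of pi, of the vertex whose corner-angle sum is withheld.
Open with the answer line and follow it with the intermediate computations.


Answer: defect(P2) = pi/3

V = 7, E = 21, F = 14; chi = V - E + F = 0
Gauss-Bonnet: total defect = 2*pi*chi = 0; visible defects sum to -pi/3


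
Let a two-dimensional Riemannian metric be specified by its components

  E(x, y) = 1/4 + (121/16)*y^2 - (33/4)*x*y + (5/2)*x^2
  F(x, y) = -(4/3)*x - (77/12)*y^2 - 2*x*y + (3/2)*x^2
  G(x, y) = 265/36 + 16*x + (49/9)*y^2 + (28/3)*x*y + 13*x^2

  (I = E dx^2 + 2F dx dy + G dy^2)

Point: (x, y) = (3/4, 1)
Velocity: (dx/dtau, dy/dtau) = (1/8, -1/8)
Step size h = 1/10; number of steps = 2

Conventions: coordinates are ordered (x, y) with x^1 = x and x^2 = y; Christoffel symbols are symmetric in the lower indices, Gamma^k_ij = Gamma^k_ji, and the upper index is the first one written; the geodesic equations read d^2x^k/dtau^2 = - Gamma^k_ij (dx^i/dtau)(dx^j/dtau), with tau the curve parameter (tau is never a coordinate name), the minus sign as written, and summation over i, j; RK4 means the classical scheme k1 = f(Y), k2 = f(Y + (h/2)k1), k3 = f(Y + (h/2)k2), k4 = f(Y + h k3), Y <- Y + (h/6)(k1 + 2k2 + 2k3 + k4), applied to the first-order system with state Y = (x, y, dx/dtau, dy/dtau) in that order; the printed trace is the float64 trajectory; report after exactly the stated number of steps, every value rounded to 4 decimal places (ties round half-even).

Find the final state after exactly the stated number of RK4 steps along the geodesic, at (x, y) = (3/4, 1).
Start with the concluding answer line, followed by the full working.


Answer: x = 0.7888, y = 0.9782, dx/dtau = 0.2679, dy/dtau = -0.0913

f(Y) = (dx/dtau, dy/dtau, -Gamma^x_ij Y'^i Y'^j, -Gamma^y_ij Y'^i Y'^j) with the Gammas evaluated at the stage position; h = 0.100000; intermediate values shown to 6 dp
step 0: x = 0.7500, y = 1.0000, dx/dtau = 0.1250, dy/dtau = -0.1250
step 1:
  k1: at (x, y) = (0.750000, 1.000000), (dx/dtau, dy/dtau) = (0.125000, -0.125000); Gamma_xxx = -2.487371, Gamma_xxy = 6.661908, Gamma_xyy = -25.566715, Gamma_yxx = -0.655258, Gamma_yxy = 1.947891, Gamma_yyy = -5.047631; k1 = (0.125000, -0.125000, 0.646530, 0.149979)
  k2: at (x, y) = (0.756250, 0.993750), (dx/dtau, dy/dtau) = (0.157326, -0.117501); Gamma_xxx = -2.507016, Gamma_xxy = 6.777020, Gamma_xyy = -26.393362, Gamma_yxx = -0.648548, Gamma_yxy = 1.950237, Gamma_yyy = -5.140380; k2 = (0.157326, -0.117501, 0.677013, 0.159128)
  k3: at (x, y) = (0.757866, 0.994125), (dx/dtau, dy/dtau) = (0.158851, -0.117044); Gamma_xxx = -2.509460, Gamma_xxy = 6.791283, Gamma_xyy = -26.485330, Gamma_yxx = -0.647984, Gamma_yxy = 1.950994, Gamma_yyy = -5.153180; k3 = (0.158851, -0.117044, 0.678684, 0.159493)
  k4: at (x, y) = (0.765885, 0.988296), (dx/dtau, dy/dtau) = (0.192868, -0.109051); Gamma_xxx = -2.532482, Gamma_xxy = 6.927157, Gamma_xyy = -27.460766, Gamma_yxx = -0.640801, Gamma_yxy = 1.954638, Gamma_yyy = -5.264671; k4 = (0.192868, -0.109051, 0.712159, 0.168666)
  Y <- Y + (h/6)(k1 + 2k2 + 2k3 + k4): x = 0.7658, y = 0.9883, dx/dtau = 0.1928, dy/dtau = -0.1091
step 2:
  k1: at (x, y) = (0.765837, 0.988281), (dx/dtau, dy/dtau) = (0.192835, -0.109069); Gamma_xxx = -2.532412, Gamma_xxy = 6.926747, Gamma_xyy = -27.458136, Gamma_yxx = -0.640815, Gamma_yxy = 1.954613, Gamma_yyy = -5.264298; k1 = (0.192835, -0.109069, 0.712178, 0.168672)
  k2: at (x, y) = (0.775479, 0.982828), (dx/dtau, dy/dtau) = (0.228444, -0.100635); Gamma_xxx = -2.558756, Gamma_xxy = 7.083536, Gamma_xyy = -28.587649, Gamma_yxx = -0.633244, Gamma_yxy = 1.959624, Gamma_yyy = -5.394755; k2 = (0.228444, -0.100635, 0.748744, 0.177783)
  k3: at (x, y) = (0.777259, 0.983249), (dx/dtau, dy/dtau) = (0.230272, -0.100179); Gamma_xxx = -2.561605, Gamma_xxy = 7.100413, Gamma_xyy = -28.699180, Gamma_yxx = -0.632683, Gamma_yxy = 1.960604, Gamma_yyy = -5.409985; k3 = (0.230272, -0.100179, 0.751444, 0.178299)
  k4: at (x, y) = (0.788864, 0.978263), (dx/dtau, dy/dtau) = (0.267979, -0.091239); Gamma_xxx = -2.592134, Gamma_xxy = 7.284181, Gamma_xyy = -30.030749, Gamma_yxx = -0.624724, Gamma_yxy = 1.967486, Gamma_yyy = -5.565103; k4 = (0.267979, -0.091239, 0.792337, 0.187400)
  Y <- Y + (h/6)(k1 + 2k2 + 2k3 + k4): x = 0.7888, y = 0.9782, dx/dtau = 0.2679, dy/dtau = -0.0913


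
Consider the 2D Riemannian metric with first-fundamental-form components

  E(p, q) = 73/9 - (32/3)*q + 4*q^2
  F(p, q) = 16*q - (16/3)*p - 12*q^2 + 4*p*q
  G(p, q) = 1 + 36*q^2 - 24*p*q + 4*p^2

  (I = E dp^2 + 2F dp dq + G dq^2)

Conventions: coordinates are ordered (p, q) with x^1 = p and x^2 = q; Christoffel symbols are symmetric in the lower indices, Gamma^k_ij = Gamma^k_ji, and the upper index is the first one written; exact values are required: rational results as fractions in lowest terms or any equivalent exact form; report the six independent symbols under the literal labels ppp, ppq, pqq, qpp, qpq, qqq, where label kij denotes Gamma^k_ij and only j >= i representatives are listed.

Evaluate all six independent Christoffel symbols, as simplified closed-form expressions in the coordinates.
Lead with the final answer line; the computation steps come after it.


Answer: Gamma_ppp = 0, Gamma_ppq = (36*q - 48)/(36*p^2 - 216*p*q + 360*q^2 - 96*q + 73), Gamma_pqq = (144 - 108*q)/(36*p^2 - 216*p*q + 360*q^2 - 96*q + 73), Gamma_qpp = 0, Gamma_qpq = (36*p - 108*q)/(36*p^2 - 216*p*q + 360*q^2 - 96*q + 73), Gamma_qqq = (-108*p + 324*q)/(36*p^2 - 216*p*q + 360*q^2 - 96*q + 73)

E = 73/9 - (32/3)*q + 4*q^2; F = 16*q - (16/3)*p - 12*q^2 + 4*p*q; G = 1 + 36*q^2 - 24*p*q + 4*p^2
Gamma^k_ij = (1/2) g^{kl} (d_i g_jl + d_j g_il - d_l g_ij), with g^inv = (1/(EG-F^2)) [[G, -F], [-F, E]]
first partials: E_p = 0, E_q = -32/3 + 8*q, F_p = -16/3 + 4*q, F_q = 16 - 24*q + 4*p, G_p = -24*q + 8*p, G_q = 72*q - 24*p
D = EG - F^2 = 73/9 - (32/3)*q + 40*q^2 - 24*p*q + 4*p^2
expanded: Gamma^p_pp = (G E_p - 2F F_p + F E_q)/(2D), Gamma^p_pq = (G E_q - F G_p)/(2D), Gamma^p_qq = (2G F_q - G G_p - F G_q)/(2D), Gamma^q_pp = (2E F_p - E E_q - F E_p)/(2D), Gamma^q_pq = (E G_p - F E_q)/(2D), Gamma^q_qq = (E G_q - 2F F_q + F G_p)/(2D); substitute and cancel common factors


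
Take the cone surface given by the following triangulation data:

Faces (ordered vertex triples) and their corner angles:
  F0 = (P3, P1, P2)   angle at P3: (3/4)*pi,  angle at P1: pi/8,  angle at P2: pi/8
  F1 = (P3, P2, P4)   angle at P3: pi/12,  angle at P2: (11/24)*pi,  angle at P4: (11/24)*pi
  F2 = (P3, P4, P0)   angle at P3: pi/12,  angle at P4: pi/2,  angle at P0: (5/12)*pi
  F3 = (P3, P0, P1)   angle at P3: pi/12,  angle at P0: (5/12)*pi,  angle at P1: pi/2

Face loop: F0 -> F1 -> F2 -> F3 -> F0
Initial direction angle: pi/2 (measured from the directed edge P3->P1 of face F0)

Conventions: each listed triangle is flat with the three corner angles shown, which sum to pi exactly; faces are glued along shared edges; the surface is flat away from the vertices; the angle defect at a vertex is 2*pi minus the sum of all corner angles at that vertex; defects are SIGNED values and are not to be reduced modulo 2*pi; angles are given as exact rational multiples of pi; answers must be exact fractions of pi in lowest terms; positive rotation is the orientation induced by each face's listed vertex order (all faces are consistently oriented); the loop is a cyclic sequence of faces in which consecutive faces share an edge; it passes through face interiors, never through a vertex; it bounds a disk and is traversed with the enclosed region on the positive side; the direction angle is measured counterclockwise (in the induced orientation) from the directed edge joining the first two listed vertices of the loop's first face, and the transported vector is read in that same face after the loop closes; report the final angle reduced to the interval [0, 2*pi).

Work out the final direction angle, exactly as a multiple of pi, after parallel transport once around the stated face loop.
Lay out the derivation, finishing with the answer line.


enclosed vertex P3: corner angles sum to pi, defect = 2*pi - pi = pi
adding the enclosed defects to the starting angle (mod 2*pi, induced orientation) gives the holonomy
final angle = pi/2 + pi = (3/2)*pi (mod 2*pi)

Answer: final direction angle = (3/2)*pi


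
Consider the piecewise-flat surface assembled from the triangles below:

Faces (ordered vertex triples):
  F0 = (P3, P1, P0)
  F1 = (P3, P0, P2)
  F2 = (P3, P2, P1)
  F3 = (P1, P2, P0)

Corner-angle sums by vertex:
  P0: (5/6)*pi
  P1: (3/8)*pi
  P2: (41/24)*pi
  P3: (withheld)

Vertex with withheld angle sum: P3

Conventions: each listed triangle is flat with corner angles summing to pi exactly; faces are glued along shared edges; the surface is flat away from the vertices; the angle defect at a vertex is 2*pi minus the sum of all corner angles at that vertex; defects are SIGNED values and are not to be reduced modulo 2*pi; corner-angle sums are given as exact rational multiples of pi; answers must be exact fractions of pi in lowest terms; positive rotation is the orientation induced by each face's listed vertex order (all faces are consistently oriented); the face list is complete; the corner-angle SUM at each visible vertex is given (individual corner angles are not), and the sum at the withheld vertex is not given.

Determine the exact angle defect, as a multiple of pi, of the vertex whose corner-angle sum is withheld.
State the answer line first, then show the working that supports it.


Answer: defect(P3) = (11/12)*pi

V = 4, E = 6, F = 4; chi = V - E + F = 2
Gauss-Bonnet: total defect = 2*pi*chi = 4*pi; visible defects sum to (37/12)*pi
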